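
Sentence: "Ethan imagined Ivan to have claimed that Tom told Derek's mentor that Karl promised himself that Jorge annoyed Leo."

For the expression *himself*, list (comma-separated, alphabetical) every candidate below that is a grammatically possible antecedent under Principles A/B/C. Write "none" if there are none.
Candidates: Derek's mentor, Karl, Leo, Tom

Karl

*himself* is a reflexive; Principle A requires it to be bound within its binding domain — the clause headed by 'promised'.
— Derek's mentor: object of the clause headed by 'told'; c-commands the reflexive but lies outside its binding domain — cannot bind it (Principle A).
— Karl: subject of the clause headed by 'promised'; c-commands the reflexive within its binding domain — allowed (Principle A).
— Leo: object of the clause headed by 'annoyed'; does not c-command the reflexive — cannot bind it (Principle A).
— Tom: subject of the clause headed by 'told'; c-commands the reflexive but lies outside its binding domain — cannot bind it (Principle A).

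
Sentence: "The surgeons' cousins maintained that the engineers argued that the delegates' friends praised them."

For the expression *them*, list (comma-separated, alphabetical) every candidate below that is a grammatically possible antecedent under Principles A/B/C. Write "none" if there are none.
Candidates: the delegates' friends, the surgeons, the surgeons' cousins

the surgeons, the surgeons' cousins

*them* is a pronoun; Principle B requires it to be free in its binding domain — the clause headed by 'praised'.
— the delegates' friends: subject of the clause headed by 'praised'; c-commands the pronoun within its binding domain — blocked (Principle B).
— the surgeons: possessor inside the subject DP of the matrix clause; does not c-command the pronoun — Principle B does not apply; allowed.
— the surgeons' cousins: subject of the matrix clause; c-commands the pronoun but lies outside its binding domain — allowed.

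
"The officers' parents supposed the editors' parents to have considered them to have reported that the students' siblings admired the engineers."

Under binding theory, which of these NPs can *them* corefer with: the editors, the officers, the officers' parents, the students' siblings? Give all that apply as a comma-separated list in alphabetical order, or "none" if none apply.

the editors, the officers, the officers' parents

*them* is a pronoun; Principle B requires it to be free in its binding domain — the clause headed by 'considered'.
— the editors: possessor inside the subject DP of the clause headed by 'considered'; does not c-command the pronoun — Principle B does not apply; allowed.
— the officers: possessor inside the subject DP of the matrix clause; does not c-command the pronoun — Principle B does not apply; allowed.
— the officers' parents: subject of the matrix clause; c-commands the pronoun but lies outside its binding domain — allowed.
— the students' siblings: subject of the clause headed by 'admired'; is c-commanded by the pronoun; coreference would bind this R-expression — blocked (Principle C).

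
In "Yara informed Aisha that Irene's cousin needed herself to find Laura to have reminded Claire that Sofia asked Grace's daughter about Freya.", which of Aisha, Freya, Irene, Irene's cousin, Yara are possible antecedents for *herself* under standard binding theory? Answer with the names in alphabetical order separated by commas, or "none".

*herself* is a reflexive; Principle A requires it to be bound within its binding domain — the clause headed by 'needed'.
— Aisha: object of the matrix clause; c-commands the reflexive but lies outside its binding domain — cannot bind it (Principle A).
— Freya: second object of the clause headed by 'asked'; does not c-command the reflexive — cannot bind it (Principle A).
— Irene: possessor inside the subject DP of the clause headed by 'needed'; does not c-command the reflexive — cannot bind it (Principle A).
— Irene's cousin: subject of the clause headed by 'needed'; c-commands the reflexive within its binding domain — allowed (Principle A).
— Yara: subject of the matrix clause; c-commands the reflexive but lies outside its binding domain — cannot bind it (Principle A).

Irene's cousin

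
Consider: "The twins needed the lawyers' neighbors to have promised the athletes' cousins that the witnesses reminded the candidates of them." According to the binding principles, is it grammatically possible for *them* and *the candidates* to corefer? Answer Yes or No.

*them* is a pronoun; Principle B requires it to be free in its binding domain — the clause headed by 'reminded'.
— the candidates: object of the clause headed by 'reminded'; c-commands the pronoun within its binding domain — blocked (Principle B).

No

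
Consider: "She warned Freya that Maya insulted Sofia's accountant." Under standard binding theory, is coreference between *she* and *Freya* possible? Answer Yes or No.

*Freya* is an R-expression; Principle C requires it to be free (not bound by any c-commanding expression).
— she: subject of the matrix clause; the pronoun c-commands the R-expression — coreference blocked (Principle C).

No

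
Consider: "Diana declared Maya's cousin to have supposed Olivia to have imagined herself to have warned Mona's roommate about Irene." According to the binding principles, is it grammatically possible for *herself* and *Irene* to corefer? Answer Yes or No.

*herself* is a reflexive; Principle A requires it to be bound within its binding domain — the clause headed by 'imagined'.
— Irene: second object of the clause headed by 'warned'; does not c-command the reflexive — cannot bind it (Principle A).

No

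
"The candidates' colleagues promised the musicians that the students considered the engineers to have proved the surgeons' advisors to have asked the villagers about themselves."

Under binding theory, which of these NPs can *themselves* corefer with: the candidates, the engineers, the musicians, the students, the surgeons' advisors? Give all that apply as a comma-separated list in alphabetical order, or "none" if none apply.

*themselves* is a reflexive; Principle A requires it to be bound within its binding domain — the clause headed by 'asked'.
— the candidates: possessor inside the subject DP of the matrix clause; does not c-command the reflexive — cannot bind it (Principle A).
— the engineers: subject of the clause headed by 'proved'; c-commands the reflexive but lies outside its binding domain — cannot bind it (Principle A).
— the musicians: object of the matrix clause; c-commands the reflexive but lies outside its binding domain — cannot bind it (Principle A).
— the students: subject of the clause headed by 'considered'; c-commands the reflexive but lies outside its binding domain — cannot bind it (Principle A).
— the surgeons' advisors: subject of the clause headed by 'asked'; c-commands the reflexive within its binding domain — allowed (Principle A).

the surgeons' advisors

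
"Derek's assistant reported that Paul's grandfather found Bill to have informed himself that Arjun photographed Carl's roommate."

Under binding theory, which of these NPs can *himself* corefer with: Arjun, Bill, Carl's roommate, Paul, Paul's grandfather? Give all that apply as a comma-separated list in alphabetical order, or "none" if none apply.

*himself* is a reflexive; Principle A requires it to be bound within its binding domain — the clause headed by 'informed'.
— Arjun: subject of the clause headed by 'photographed'; does not c-command the reflexive — cannot bind it (Principle A).
— Bill: subject of the clause headed by 'informed'; c-commands the reflexive within its binding domain — allowed (Principle A).
— Carl's roommate: object of the clause headed by 'photographed'; does not c-command the reflexive — cannot bind it (Principle A).
— Paul: possessor inside the subject DP of the clause headed by 'found'; does not c-command the reflexive — cannot bind it (Principle A).
— Paul's grandfather: subject of the clause headed by 'found'; c-commands the reflexive but lies outside its binding domain — cannot bind it (Principle A).

Bill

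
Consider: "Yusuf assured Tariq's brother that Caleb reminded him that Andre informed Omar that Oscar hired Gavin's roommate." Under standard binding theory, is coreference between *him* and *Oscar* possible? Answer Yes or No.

*Oscar* is an R-expression; Principle C requires it to be free (not bound by any c-commanding expression).
— him: object of the clause headed by 'reminded'; the pronoun c-commands the R-expression — coreference blocked (Principle C).

No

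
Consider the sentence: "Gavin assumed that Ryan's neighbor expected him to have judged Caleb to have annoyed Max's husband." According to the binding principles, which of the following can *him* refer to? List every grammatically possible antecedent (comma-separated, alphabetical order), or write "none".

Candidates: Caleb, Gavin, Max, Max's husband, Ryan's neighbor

*him* is a pronoun; Principle B requires it to be free in its binding domain — the clause headed by 'expected'.
— Caleb: subject of the clause headed by 'annoyed'; is c-commanded by the pronoun; coreference would bind this R-expression — blocked (Principle C).
— Gavin: subject of the matrix clause; c-commands the pronoun but lies outside its binding domain — allowed.
— Max: possessor inside the object DP of the clause headed by 'annoyed'; is c-commanded by the pronoun; coreference would bind this R-expression — blocked (Principle C).
— Max's husband: object of the clause headed by 'annoyed'; is c-commanded by the pronoun; coreference would bind this R-expression — blocked (Principle C).
— Ryan's neighbor: subject of the clause headed by 'expected'; c-commands the pronoun within its binding domain — blocked (Principle B).

Gavin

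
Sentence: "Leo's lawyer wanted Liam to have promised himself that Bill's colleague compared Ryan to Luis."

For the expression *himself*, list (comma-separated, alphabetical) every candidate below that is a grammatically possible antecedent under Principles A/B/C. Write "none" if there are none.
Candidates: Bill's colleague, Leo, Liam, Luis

*himself* is a reflexive; Principle A requires it to be bound within its binding domain — the clause headed by 'promised'.
— Bill's colleague: subject of the clause headed by 'compared'; does not c-command the reflexive — cannot bind it (Principle A).
— Leo: possessor inside the subject DP of the matrix clause; does not c-command the reflexive — cannot bind it (Principle A).
— Liam: subject of the clause headed by 'promised'; c-commands the reflexive within its binding domain — allowed (Principle A).
— Luis: second object of the clause headed by 'compared'; does not c-command the reflexive — cannot bind it (Principle A).

Liam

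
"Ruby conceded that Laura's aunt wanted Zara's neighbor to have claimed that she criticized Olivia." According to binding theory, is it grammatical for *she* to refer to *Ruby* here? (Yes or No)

*Ruby* is an R-expression; Principle C requires it to be free (not bound by any c-commanding expression).
— she: subject of the clause headed by 'criticized'; the pronoun does not c-command the R-expression — coreference allowed.

Yes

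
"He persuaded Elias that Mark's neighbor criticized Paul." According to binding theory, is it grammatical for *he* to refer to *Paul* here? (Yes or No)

*Paul* is an R-expression; Principle C requires it to be free (not bound by any c-commanding expression).
— he: subject of the matrix clause; the pronoun c-commands the R-expression — coreference blocked (Principle C).

No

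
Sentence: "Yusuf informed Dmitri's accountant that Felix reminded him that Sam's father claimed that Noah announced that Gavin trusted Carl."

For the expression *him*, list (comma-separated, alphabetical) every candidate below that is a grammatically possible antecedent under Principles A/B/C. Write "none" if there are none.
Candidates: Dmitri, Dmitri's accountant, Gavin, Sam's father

*him* is a pronoun; Principle B requires it to be free in its binding domain — the clause headed by 'reminded'.
— Dmitri: possessor inside the object DP of the matrix clause; does not c-command the pronoun — Principle B does not apply; allowed.
— Dmitri's accountant: object of the matrix clause; c-commands the pronoun but lies outside its binding domain — allowed.
— Gavin: subject of the clause headed by 'trusted'; is c-commanded by the pronoun; coreference would bind this R-expression — blocked (Principle C).
— Sam's father: subject of the clause headed by 'claimed'; is c-commanded by the pronoun; coreference would bind this R-expression — blocked (Principle C).

Dmitri, Dmitri's accountant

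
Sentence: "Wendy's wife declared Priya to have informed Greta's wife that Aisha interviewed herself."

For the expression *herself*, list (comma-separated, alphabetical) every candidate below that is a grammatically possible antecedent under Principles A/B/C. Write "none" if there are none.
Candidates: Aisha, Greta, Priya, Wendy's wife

*herself* is a reflexive; Principle A requires it to be bound within its binding domain — the clause headed by 'interviewed'.
— Aisha: subject of the clause headed by 'interviewed'; c-commands the reflexive within its binding domain — allowed (Principle A).
— Greta: possessor inside the object DP of the clause headed by 'informed'; does not c-command the reflexive — cannot bind it (Principle A).
— Priya: subject of the clause headed by 'informed'; c-commands the reflexive but lies outside its binding domain — cannot bind it (Principle A).
— Wendy's wife: subject of the matrix clause; c-commands the reflexive but lies outside its binding domain — cannot bind it (Principle A).

Aisha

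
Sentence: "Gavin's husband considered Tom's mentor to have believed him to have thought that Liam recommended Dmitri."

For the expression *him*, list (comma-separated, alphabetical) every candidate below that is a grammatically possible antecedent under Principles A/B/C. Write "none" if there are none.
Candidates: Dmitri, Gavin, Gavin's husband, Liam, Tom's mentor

*him* is a pronoun; Principle B requires it to be free in its binding domain — the clause headed by 'believed'.
— Dmitri: object of the clause headed by 'recommended'; is c-commanded by the pronoun; coreference would bind this R-expression — blocked (Principle C).
— Gavin: possessor inside the subject DP of the matrix clause; does not c-command the pronoun — Principle B does not apply; allowed.
— Gavin's husband: subject of the matrix clause; c-commands the pronoun but lies outside its binding domain — allowed.
— Liam: subject of the clause headed by 'recommended'; is c-commanded by the pronoun; coreference would bind this R-expression — blocked (Principle C).
— Tom's mentor: subject of the clause headed by 'believed'; c-commands the pronoun within its binding domain — blocked (Principle B).

Gavin, Gavin's husband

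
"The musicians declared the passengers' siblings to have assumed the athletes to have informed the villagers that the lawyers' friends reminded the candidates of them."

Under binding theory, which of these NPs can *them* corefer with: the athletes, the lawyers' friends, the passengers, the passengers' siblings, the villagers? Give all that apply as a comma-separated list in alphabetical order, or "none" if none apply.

*them* is a pronoun; Principle B requires it to be free in its binding domain — the clause headed by 'reminded'.
— the athletes: subject of the clause headed by 'informed'; c-commands the pronoun but lies outside its binding domain — allowed.
— the lawyers' friends: subject of the clause headed by 'reminded'; c-commands the pronoun within its binding domain — blocked (Principle B).
— the passengers: possessor inside the subject DP of the clause headed by 'assumed'; does not c-command the pronoun — Principle B does not apply; allowed.
— the passengers' siblings: subject of the clause headed by 'assumed'; c-commands the pronoun but lies outside its binding domain — allowed.
— the villagers: object of the clause headed by 'informed'; c-commands the pronoun but lies outside its binding domain — allowed.

the athletes, the passengers, the passengers' siblings, the villagers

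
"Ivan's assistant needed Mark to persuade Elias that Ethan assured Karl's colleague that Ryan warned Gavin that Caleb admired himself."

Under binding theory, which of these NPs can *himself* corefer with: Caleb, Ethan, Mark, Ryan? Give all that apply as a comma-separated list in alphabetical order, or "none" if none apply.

*himself* is a reflexive; Principle A requires it to be bound within its binding domain — the clause headed by 'admired'.
— Caleb: subject of the clause headed by 'admired'; c-commands the reflexive within its binding domain — allowed (Principle A).
— Ethan: subject of the clause headed by 'assured'; c-commands the reflexive but lies outside its binding domain — cannot bind it (Principle A).
— Mark: subject of the clause headed by 'persuade'; c-commands the reflexive but lies outside its binding domain — cannot bind it (Principle A).
— Ryan: subject of the clause headed by 'warned'; c-commands the reflexive but lies outside its binding domain — cannot bind it (Principle A).

Caleb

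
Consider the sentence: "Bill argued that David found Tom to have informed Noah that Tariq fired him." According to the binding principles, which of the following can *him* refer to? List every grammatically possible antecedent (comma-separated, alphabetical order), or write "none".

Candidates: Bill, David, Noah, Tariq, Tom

*him* is a pronoun; Principle B requires it to be free in its binding domain — the clause headed by 'fired'.
— Bill: subject of the matrix clause; c-commands the pronoun but lies outside its binding domain — allowed.
— David: subject of the clause headed by 'found'; c-commands the pronoun but lies outside its binding domain — allowed.
— Noah: object of the clause headed by 'informed'; c-commands the pronoun but lies outside its binding domain — allowed.
— Tariq: subject of the clause headed by 'fired'; c-commands the pronoun within its binding domain — blocked (Principle B).
— Tom: subject of the clause headed by 'informed'; c-commands the pronoun but lies outside its binding domain — allowed.

Bill, David, Noah, Tom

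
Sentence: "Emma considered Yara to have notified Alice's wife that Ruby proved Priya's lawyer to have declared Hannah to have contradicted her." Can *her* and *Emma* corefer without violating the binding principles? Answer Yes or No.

*Emma* is an R-expression; Principle C requires it to be free (not bound by any c-commanding expression).
— her: object of the clause headed by 'contradicted'; the pronoun does not c-command the R-expression — coreference allowed.

Yes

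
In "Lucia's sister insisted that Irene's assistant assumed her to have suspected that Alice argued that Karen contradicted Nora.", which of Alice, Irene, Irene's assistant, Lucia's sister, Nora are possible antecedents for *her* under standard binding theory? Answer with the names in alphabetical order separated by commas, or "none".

Irene, Lucia's sister

*her* is a pronoun; Principle B requires it to be free in its binding domain — the clause headed by 'assumed'.
— Alice: subject of the clause headed by 'argued'; is c-commanded by the pronoun; coreference would bind this R-expression — blocked (Principle C).
— Irene: possessor inside the subject DP of the clause headed by 'assumed'; does not c-command the pronoun — Principle B does not apply; allowed.
— Irene's assistant: subject of the clause headed by 'assumed'; c-commands the pronoun within its binding domain — blocked (Principle B).
— Lucia's sister: subject of the matrix clause; c-commands the pronoun but lies outside its binding domain — allowed.
— Nora: object of the clause headed by 'contradicted'; is c-commanded by the pronoun; coreference would bind this R-expression — blocked (Principle C).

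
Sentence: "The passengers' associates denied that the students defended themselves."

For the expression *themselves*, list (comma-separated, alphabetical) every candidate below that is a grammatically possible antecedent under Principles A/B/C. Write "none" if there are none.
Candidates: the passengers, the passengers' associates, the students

*themselves* is a reflexive; Principle A requires it to be bound within its binding domain — the clause headed by 'defended'.
— the passengers: possessor inside the subject DP of the matrix clause; does not c-command the reflexive — cannot bind it (Principle A).
— the passengers' associates: subject of the matrix clause; c-commands the reflexive but lies outside its binding domain — cannot bind it (Principle A).
— the students: subject of the clause headed by 'defended'; c-commands the reflexive within its binding domain — allowed (Principle A).

the students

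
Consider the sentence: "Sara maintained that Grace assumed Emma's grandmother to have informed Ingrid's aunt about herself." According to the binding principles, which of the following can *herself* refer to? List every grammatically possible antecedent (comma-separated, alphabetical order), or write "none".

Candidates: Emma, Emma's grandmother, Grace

*herself* is a reflexive; Principle A requires it to be bound within its binding domain — the clause headed by 'informed'.
— Emma: possessor inside the subject DP of the clause headed by 'informed'; does not c-command the reflexive — cannot bind it (Principle A).
— Emma's grandmother: subject of the clause headed by 'informed'; c-commands the reflexive within its binding domain — allowed (Principle A).
— Grace: subject of the clause headed by 'assumed'; c-commands the reflexive but lies outside its binding domain — cannot bind it (Principle A).

Emma's grandmother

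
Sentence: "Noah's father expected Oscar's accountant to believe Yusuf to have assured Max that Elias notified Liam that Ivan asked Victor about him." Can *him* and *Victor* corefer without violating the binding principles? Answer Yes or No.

No

*Victor* is an R-expression; Principle C requires it to be free (not bound by any c-commanding expression).
— him: second object of the clause headed by 'asked'; the R-expression locally c-commands the pronoun — coreference blocked (Principle B on the pronoun).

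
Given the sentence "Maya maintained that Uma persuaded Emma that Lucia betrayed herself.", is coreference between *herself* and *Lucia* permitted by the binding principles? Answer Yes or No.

Yes

*herself* is a reflexive; Principle A requires it to be bound within its binding domain — the clause headed by 'betrayed'.
— Lucia: subject of the clause headed by 'betrayed'; c-commands the reflexive within its binding domain — allowed (Principle A).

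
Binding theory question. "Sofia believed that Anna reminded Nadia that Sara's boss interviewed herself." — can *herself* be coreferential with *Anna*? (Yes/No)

No

*herself* is a reflexive; Principle A requires it to be bound within its binding domain — the clause headed by 'interviewed'.
— Anna: subject of the clause headed by 'reminded'; c-commands the reflexive but lies outside its binding domain — cannot bind it (Principle A).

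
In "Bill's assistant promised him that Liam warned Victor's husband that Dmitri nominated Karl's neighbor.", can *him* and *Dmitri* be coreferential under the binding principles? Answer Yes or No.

No

*Dmitri* is an R-expression; Principle C requires it to be free (not bound by any c-commanding expression).
— him: object of the matrix clause; the pronoun c-commands the R-expression — coreference blocked (Principle C).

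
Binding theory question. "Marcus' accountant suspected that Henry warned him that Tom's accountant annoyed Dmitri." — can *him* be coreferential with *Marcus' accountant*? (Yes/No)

*him* is a pronoun; Principle B requires it to be free in its binding domain — the clause headed by 'warned'.
— Marcus' accountant: subject of the matrix clause; c-commands the pronoun but lies outside its binding domain — allowed.

Yes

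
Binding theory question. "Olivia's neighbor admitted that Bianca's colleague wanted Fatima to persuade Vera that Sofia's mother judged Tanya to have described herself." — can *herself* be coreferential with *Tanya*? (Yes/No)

Yes

*herself* is a reflexive; Principle A requires it to be bound within its binding domain — the clause headed by 'described'.
— Tanya: subject of the clause headed by 'described'; c-commands the reflexive within its binding domain — allowed (Principle A).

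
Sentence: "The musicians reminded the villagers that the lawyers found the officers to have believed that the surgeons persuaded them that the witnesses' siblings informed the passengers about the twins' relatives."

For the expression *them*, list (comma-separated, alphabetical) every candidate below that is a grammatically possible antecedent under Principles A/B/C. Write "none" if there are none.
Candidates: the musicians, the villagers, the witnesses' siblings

the musicians, the villagers

*them* is a pronoun; Principle B requires it to be free in its binding domain — the clause headed by 'persuaded'.
— the musicians: subject of the matrix clause; c-commands the pronoun but lies outside its binding domain — allowed.
— the villagers: object of the matrix clause; c-commands the pronoun but lies outside its binding domain — allowed.
— the witnesses' siblings: subject of the clause headed by 'informed'; is c-commanded by the pronoun; coreference would bind this R-expression — blocked (Principle C).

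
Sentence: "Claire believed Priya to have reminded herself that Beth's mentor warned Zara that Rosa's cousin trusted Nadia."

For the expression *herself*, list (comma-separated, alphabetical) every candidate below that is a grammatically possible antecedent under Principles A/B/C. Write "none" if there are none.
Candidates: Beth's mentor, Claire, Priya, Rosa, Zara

Priya

*herself* is a reflexive; Principle A requires it to be bound within its binding domain — the clause headed by 'reminded'.
— Beth's mentor: subject of the clause headed by 'warned'; does not c-command the reflexive — cannot bind it (Principle A).
— Claire: subject of the matrix clause; c-commands the reflexive but lies outside its binding domain — cannot bind it (Principle A).
— Priya: subject of the clause headed by 'reminded'; c-commands the reflexive within its binding domain — allowed (Principle A).
— Rosa: possessor inside the subject DP of the clause headed by 'trusted'; does not c-command the reflexive — cannot bind it (Principle A).
— Zara: object of the clause headed by 'warned'; does not c-command the reflexive — cannot bind it (Principle A).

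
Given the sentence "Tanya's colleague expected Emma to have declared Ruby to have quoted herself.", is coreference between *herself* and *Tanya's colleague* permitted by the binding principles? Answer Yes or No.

No

*herself* is a reflexive; Principle A requires it to be bound within its binding domain — the clause headed by 'quoted'.
— Tanya's colleague: subject of the matrix clause; c-commands the reflexive but lies outside its binding domain — cannot bind it (Principle A).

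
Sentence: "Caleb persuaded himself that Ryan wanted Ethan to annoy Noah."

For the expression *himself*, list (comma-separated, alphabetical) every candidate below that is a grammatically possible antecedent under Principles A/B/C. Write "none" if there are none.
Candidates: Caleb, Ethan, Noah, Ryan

*himself* is a reflexive; Principle A requires it to be bound within its binding domain — the matrix clause.
— Caleb: subject of the matrix clause; c-commands the reflexive within its binding domain — allowed (Principle A).
— Ethan: subject of the clause headed by 'annoy'; does not c-command the reflexive — cannot bind it (Principle A).
— Noah: object of the clause headed by 'annoy'; does not c-command the reflexive — cannot bind it (Principle A).
— Ryan: subject of the clause headed by 'wanted'; does not c-command the reflexive — cannot bind it (Principle A).

Caleb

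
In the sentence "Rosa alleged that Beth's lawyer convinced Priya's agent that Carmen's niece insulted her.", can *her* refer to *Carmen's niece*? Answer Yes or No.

No

*her* is a pronoun; Principle B requires it to be free in its binding domain — the clause headed by 'insulted'.
— Carmen's niece: subject of the clause headed by 'insulted'; c-commands the pronoun within its binding domain — blocked (Principle B).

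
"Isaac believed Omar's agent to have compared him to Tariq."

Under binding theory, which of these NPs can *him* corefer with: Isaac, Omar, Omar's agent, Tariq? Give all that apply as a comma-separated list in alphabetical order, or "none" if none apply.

Isaac, Omar

*him* is a pronoun; Principle B requires it to be free in its binding domain — the clause headed by 'compared'.
— Isaac: subject of the matrix clause; c-commands the pronoun but lies outside its binding domain — allowed.
— Omar: possessor inside the subject DP of the clause headed by 'compared'; does not c-command the pronoun — Principle B does not apply; allowed.
— Omar's agent: subject of the clause headed by 'compared'; c-commands the pronoun within its binding domain — blocked (Principle B).
— Tariq: second object of the clause headed by 'compared'; is c-commanded by the pronoun; coreference would bind this R-expression — blocked (Principle C).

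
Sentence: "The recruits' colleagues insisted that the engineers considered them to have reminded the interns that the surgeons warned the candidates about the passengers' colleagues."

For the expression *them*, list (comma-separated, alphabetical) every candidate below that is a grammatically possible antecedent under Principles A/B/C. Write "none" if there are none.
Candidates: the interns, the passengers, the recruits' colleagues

the recruits' colleagues

*them* is a pronoun; Principle B requires it to be free in its binding domain — the clause headed by 'considered'.
— the interns: object of the clause headed by 'reminded'; is c-commanded by the pronoun; coreference would bind this R-expression — blocked (Principle C).
— the passengers: possessor inside the second object DP of the clause headed by 'warned'; is c-commanded by the pronoun; coreference would bind this R-expression — blocked (Principle C).
— the recruits' colleagues: subject of the matrix clause; c-commands the pronoun but lies outside its binding domain — allowed.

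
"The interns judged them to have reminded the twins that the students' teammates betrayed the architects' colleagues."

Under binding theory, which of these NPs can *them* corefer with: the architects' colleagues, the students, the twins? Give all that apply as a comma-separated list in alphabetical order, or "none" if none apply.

none

*them* is a pronoun; Principle B requires it to be free in its binding domain — the matrix clause.
— the architects' colleagues: object of the clause headed by 'betrayed'; is c-commanded by the pronoun; coreference would bind this R-expression — blocked (Principle C).
— the students: possessor inside the subject DP of the clause headed by 'betrayed'; is c-commanded by the pronoun; coreference would bind this R-expression — blocked (Principle C).
— the twins: object of the clause headed by 'reminded'; is c-commanded by the pronoun; coreference would bind this R-expression — blocked (Principle C).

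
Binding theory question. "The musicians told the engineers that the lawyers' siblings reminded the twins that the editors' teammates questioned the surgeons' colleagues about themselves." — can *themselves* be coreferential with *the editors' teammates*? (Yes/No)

*themselves* is a reflexive; Principle A requires it to be bound within its binding domain — the clause headed by 'questioned'.
— the editors' teammates: subject of the clause headed by 'questioned'; c-commands the reflexive within its binding domain — allowed (Principle A).

Yes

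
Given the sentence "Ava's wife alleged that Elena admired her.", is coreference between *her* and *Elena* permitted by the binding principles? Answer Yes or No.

No

*her* is a pronoun; Principle B requires it to be free in its binding domain — the clause headed by 'admired'.
— Elena: subject of the clause headed by 'admired'; c-commands the pronoun within its binding domain — blocked (Principle B).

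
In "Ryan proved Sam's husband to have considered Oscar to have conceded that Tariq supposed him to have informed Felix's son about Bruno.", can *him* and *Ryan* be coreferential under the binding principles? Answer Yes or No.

*Ryan* is an R-expression; Principle C requires it to be free (not bound by any c-commanding expression).
— him: subject of the clause headed by 'informed'; the pronoun does not c-command the R-expression — coreference allowed.

Yes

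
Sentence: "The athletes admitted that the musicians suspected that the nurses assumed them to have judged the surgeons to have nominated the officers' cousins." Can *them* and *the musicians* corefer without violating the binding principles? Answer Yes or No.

*the musicians* is an R-expression; Principle C requires it to be free (not bound by any c-commanding expression).
— them: subject of the clause headed by 'judged'; the pronoun does not c-command the R-expression — coreference allowed.

Yes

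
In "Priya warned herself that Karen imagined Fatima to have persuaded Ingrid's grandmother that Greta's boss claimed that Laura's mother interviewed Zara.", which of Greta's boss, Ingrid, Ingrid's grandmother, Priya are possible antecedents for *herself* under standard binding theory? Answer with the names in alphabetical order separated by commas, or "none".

*herself* is a reflexive; Principle A requires it to be bound within its binding domain — the matrix clause.
— Greta's boss: subject of the clause headed by 'claimed'; does not c-command the reflexive — cannot bind it (Principle A).
— Ingrid: possessor inside the object DP of the clause headed by 'persuaded'; does not c-command the reflexive — cannot bind it (Principle A).
— Ingrid's grandmother: object of the clause headed by 'persuaded'; does not c-command the reflexive — cannot bind it (Principle A).
— Priya: subject of the matrix clause; c-commands the reflexive within its binding domain — allowed (Principle A).

Priya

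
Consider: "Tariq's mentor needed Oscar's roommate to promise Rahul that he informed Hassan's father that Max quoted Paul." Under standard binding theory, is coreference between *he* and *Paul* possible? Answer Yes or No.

No

*Paul* is an R-expression; Principle C requires it to be free (not bound by any c-commanding expression).
— he: subject of the clause headed by 'informed'; the pronoun c-commands the R-expression — coreference blocked (Principle C).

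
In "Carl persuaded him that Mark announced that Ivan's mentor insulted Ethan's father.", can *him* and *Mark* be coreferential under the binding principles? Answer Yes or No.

No

*Mark* is an R-expression; Principle C requires it to be free (not bound by any c-commanding expression).
— him: object of the matrix clause; the pronoun c-commands the R-expression — coreference blocked (Principle C).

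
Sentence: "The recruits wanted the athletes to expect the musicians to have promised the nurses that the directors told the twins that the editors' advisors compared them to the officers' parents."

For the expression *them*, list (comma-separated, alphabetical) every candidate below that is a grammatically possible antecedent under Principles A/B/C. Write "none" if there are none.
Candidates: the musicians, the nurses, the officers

*them* is a pronoun; Principle B requires it to be free in its binding domain — the clause headed by 'compared'.
— the musicians: subject of the clause headed by 'promised'; c-commands the pronoun but lies outside its binding domain — allowed.
— the nurses: object of the clause headed by 'promised'; c-commands the pronoun but lies outside its binding domain — allowed.
— the officers: possessor inside the second object DP of the clause headed by 'compared'; is c-commanded by the pronoun; coreference would bind this R-expression — blocked (Principle C).

the musicians, the nurses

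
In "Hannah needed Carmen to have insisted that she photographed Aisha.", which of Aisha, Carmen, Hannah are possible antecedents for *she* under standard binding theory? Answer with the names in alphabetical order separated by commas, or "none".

*she* is a pronoun; Principle B requires it to be free in its binding domain — the clause headed by 'photographed'.
— Aisha: object of the clause headed by 'photographed'; is c-commanded by the pronoun; coreference would bind this R-expression — blocked (Principle C).
— Carmen: subject of the clause headed by 'insisted'; c-commands the pronoun but lies outside its binding domain — allowed.
— Hannah: subject of the matrix clause; c-commands the pronoun but lies outside its binding domain — allowed.

Carmen, Hannah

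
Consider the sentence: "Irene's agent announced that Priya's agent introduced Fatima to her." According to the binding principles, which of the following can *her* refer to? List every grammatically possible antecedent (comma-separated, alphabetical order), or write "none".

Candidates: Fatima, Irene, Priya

Irene, Priya

*her* is a pronoun; Principle B requires it to be free in its binding domain — the clause headed by 'introduced'.
— Fatima: object of the clause headed by 'introduced'; c-commands the pronoun within its binding domain — blocked (Principle B).
— Irene: possessor inside the subject DP of the matrix clause; does not c-command the pronoun — Principle B does not apply; allowed.
— Priya: possessor inside the subject DP of the clause headed by 'introduced'; does not c-command the pronoun — Principle B does not apply; allowed.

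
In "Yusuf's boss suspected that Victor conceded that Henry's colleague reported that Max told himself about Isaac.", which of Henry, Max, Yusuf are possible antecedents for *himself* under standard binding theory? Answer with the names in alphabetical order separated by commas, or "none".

*himself* is a reflexive; Principle A requires it to be bound within its binding domain — the clause headed by 'told'.
— Henry: possessor inside the subject DP of the clause headed by 'reported'; does not c-command the reflexive — cannot bind it (Principle A).
— Max: subject of the clause headed by 'told'; c-commands the reflexive within its binding domain — allowed (Principle A).
— Yusuf: possessor inside the subject DP of the matrix clause; does not c-command the reflexive — cannot bind it (Principle A).

Max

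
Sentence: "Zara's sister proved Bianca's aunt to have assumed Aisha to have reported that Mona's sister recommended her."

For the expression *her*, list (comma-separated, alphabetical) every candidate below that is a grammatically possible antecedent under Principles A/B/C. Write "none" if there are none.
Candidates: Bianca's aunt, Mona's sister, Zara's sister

*her* is a pronoun; Principle B requires it to be free in its binding domain — the clause headed by 'recommended'.
— Bianca's aunt: subject of the clause headed by 'assumed'; c-commands the pronoun but lies outside its binding domain — allowed.
— Mona's sister: subject of the clause headed by 'recommended'; c-commands the pronoun within its binding domain — blocked (Principle B).
— Zara's sister: subject of the matrix clause; c-commands the pronoun but lies outside its binding domain — allowed.

Bianca's aunt, Zara's sister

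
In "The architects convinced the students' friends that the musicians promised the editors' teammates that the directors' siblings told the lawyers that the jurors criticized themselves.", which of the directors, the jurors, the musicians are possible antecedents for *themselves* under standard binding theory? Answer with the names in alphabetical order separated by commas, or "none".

the jurors

*themselves* is a reflexive; Principle A requires it to be bound within its binding domain — the clause headed by 'criticized'.
— the directors: possessor inside the subject DP of the clause headed by 'told'; does not c-command the reflexive — cannot bind it (Principle A).
— the jurors: subject of the clause headed by 'criticized'; c-commands the reflexive within its binding domain — allowed (Principle A).
— the musicians: subject of the clause headed by 'promised'; c-commands the reflexive but lies outside its binding domain — cannot bind it (Principle A).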